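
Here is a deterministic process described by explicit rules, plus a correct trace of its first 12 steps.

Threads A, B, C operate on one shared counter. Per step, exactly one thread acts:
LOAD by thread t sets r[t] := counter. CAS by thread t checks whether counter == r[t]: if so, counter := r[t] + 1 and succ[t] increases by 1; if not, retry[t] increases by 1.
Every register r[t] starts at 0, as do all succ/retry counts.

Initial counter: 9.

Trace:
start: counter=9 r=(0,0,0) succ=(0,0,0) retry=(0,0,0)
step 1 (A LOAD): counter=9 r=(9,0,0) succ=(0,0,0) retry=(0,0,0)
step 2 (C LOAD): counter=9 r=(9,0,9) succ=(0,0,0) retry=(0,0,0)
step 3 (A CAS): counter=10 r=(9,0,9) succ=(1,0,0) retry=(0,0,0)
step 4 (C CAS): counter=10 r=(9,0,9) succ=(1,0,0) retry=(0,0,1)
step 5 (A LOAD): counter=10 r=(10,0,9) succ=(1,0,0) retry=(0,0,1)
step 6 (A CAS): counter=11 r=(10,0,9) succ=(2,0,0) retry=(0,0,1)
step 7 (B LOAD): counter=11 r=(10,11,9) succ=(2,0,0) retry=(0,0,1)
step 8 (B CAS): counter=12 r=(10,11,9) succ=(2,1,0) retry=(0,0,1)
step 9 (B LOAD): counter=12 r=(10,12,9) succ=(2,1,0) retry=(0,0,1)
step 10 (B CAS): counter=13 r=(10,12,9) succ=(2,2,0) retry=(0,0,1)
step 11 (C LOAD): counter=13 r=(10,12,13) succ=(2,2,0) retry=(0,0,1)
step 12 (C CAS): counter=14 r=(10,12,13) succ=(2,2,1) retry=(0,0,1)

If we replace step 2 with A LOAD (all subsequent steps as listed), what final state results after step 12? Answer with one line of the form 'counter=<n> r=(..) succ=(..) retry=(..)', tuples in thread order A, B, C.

counter=14 r=(10,12,13) succ=(2,2,1) retry=(0,0,1)

(re-executing from step 2 with the substitution; state before step 2: counter=9 r=(9,0,0) succ=(0,0,0) retry=(0,0,0))
step 2 (A LOAD): counter=9 r=(9,0,0) succ=(0,0,0) retry=(0,0,0)
step 3 (A CAS): counter=10 r=(9,0,0) succ=(1,0,0) retry=(0,0,0)
step 4 (C CAS): counter=10 r=(9,0,0) succ=(1,0,0) retry=(0,0,1)
step 5 (A LOAD): counter=10 r=(10,0,0) succ=(1,0,0) retry=(0,0,1)
step 6 (A CAS): counter=11 r=(10,0,0) succ=(2,0,0) retry=(0,0,1)
step 7 (B LOAD): counter=11 r=(10,11,0) succ=(2,0,0) retry=(0,0,1)
step 8 (B CAS): counter=12 r=(10,11,0) succ=(2,1,0) retry=(0,0,1)
step 9 (B LOAD): counter=12 r=(10,12,0) succ=(2,1,0) retry=(0,0,1)
step 10 (B CAS): counter=13 r=(10,12,0) succ=(2,2,0) retry=(0,0,1)
step 11 (C LOAD): counter=13 r=(10,12,13) succ=(2,2,0) retry=(0,0,1)
step 12 (C CAS): counter=14 r=(10,12,13) succ=(2,2,1) retry=(0,0,1)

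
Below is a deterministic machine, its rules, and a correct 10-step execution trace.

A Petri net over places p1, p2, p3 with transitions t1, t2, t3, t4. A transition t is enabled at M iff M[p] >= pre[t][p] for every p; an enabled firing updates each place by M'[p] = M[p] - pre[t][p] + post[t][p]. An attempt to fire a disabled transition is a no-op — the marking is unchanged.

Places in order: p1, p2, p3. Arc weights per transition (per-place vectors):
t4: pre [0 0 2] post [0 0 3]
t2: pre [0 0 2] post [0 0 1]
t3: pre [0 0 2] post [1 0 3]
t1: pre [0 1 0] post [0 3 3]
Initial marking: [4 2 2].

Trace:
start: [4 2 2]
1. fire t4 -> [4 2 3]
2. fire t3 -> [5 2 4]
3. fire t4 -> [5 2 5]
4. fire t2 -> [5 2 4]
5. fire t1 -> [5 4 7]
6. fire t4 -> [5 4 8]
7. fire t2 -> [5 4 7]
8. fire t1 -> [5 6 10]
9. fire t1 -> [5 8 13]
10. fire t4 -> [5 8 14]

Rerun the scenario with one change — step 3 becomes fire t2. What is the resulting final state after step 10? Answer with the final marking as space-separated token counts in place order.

5 8 12

(re-executing from step 3 with the substitution; state before step 3: [5 2 4])
3. fire t2 -> [5 2 3]
4. fire t2 -> [5 2 2]
5. fire t1 -> [5 4 5]
6. fire t4 -> [5 4 6]
7. fire t2 -> [5 4 5]
8. fire t1 -> [5 6 8]
9. fire t1 -> [5 8 11]
10. fire t4 -> [5 8 12]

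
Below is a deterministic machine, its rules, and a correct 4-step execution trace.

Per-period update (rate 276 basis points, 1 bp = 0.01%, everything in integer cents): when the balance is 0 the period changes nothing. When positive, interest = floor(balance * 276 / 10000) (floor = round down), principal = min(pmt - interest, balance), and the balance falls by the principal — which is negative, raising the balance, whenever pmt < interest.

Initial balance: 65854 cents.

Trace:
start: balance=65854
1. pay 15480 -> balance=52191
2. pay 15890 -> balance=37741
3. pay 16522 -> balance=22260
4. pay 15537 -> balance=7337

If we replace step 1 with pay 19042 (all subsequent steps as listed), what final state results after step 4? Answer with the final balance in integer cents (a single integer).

(re-executing from step 1 with the substitution; state before step 1: balance=65854)
1. pay 19042 -> balance=48629
2. pay 15890 -> balance=34081
3. pay 16522 -> balance=18499
4. pay 15537 -> balance=3472

3472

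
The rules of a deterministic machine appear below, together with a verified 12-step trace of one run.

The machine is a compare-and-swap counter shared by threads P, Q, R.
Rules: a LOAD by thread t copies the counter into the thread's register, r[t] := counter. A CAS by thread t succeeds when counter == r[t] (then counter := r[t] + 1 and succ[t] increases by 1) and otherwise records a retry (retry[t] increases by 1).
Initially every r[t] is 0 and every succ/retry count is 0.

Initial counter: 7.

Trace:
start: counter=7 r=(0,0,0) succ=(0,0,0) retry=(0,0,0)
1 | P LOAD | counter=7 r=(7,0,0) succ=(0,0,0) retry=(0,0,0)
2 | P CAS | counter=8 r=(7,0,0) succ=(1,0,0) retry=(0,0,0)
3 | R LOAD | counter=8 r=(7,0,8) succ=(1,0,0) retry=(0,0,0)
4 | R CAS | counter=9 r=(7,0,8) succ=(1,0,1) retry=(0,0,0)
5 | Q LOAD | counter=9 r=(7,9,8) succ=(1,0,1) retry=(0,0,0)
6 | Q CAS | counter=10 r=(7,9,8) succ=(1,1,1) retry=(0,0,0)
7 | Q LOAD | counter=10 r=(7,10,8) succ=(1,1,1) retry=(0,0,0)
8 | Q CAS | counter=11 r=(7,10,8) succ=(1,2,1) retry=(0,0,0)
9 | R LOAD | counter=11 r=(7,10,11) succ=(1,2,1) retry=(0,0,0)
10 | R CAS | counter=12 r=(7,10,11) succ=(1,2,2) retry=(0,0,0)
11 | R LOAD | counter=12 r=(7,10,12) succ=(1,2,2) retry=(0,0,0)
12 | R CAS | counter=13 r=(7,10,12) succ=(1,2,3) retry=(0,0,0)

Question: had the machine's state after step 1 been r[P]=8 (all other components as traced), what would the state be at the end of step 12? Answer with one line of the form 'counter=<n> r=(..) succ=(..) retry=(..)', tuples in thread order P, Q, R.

counter=12 r=(8,9,11) succ=(0,2,3) retry=(1,0,0)

state after step 1 := counter=7 r=(8,0,0) succ=(0,0,0) retry=(0,0,0)
2 | P CAS | counter=7 r=(8,0,0) succ=(0,0,0) retry=(1,0,0)
3 | R LOAD | counter=7 r=(8,0,7) succ=(0,0,0) retry=(1,0,0)
4 | R CAS | counter=8 r=(8,0,7) succ=(0,0,1) retry=(1,0,0)
5 | Q LOAD | counter=8 r=(8,8,7) succ=(0,0,1) retry=(1,0,0)
6 | Q CAS | counter=9 r=(8,8,7) succ=(0,1,1) retry=(1,0,0)
7 | Q LOAD | counter=9 r=(8,9,7) succ=(0,1,1) retry=(1,0,0)
8 | Q CAS | counter=10 r=(8,9,7) succ=(0,2,1) retry=(1,0,0)
9 | R LOAD | counter=10 r=(8,9,10) succ=(0,2,1) retry=(1,0,0)
10 | R CAS | counter=11 r=(8,9,10) succ=(0,2,2) retry=(1,0,0)
11 | R LOAD | counter=11 r=(8,9,11) succ=(0,2,2) retry=(1,0,0)
12 | R CAS | counter=12 r=(8,9,11) succ=(0,2,3) retry=(1,0,0)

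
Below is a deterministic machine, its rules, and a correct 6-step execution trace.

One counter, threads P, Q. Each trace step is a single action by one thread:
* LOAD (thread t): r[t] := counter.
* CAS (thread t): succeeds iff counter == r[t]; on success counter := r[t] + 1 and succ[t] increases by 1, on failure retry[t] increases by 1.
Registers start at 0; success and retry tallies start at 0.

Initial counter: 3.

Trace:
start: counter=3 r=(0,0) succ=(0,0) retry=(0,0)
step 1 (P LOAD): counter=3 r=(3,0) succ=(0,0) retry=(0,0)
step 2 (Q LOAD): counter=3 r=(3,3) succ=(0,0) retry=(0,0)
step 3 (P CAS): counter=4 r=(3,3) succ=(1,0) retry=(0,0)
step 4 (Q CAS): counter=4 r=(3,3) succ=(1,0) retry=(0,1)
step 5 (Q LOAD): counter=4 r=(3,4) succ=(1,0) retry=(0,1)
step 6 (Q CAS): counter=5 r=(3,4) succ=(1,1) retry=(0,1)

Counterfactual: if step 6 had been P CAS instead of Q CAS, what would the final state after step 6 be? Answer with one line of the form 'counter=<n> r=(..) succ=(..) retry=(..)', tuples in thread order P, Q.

(re-executing from step 6 with the substitution; state before step 6: counter=4 r=(3,4) succ=(1,0) retry=(0,1))
step 6 (P CAS): counter=4 r=(3,4) succ=(1,0) retry=(1,1)

counter=4 r=(3,4) succ=(1,0) retry=(1,1)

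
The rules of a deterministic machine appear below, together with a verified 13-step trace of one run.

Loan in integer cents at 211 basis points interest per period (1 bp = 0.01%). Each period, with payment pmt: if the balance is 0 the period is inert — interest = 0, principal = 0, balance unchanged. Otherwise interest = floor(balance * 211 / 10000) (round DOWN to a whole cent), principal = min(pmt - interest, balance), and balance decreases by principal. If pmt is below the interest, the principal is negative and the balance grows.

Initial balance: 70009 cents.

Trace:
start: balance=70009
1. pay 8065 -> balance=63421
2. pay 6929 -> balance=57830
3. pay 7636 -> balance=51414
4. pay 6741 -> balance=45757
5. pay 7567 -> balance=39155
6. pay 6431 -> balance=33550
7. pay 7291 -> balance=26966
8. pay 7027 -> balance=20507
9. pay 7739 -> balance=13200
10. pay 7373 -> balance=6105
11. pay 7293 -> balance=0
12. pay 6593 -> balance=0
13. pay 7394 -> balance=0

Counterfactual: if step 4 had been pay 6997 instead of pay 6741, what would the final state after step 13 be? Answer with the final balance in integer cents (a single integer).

0

(re-executing from step 4 with the substitution; state before step 4: balance=51414)
4. pay 6997 -> balance=45501
5. pay 7567 -> balance=38894
6. pay 6431 -> balance=33283
7. pay 7291 -> balance=26694
8. pay 7027 -> balance=20230
9. pay 7739 -> balance=12917
10. pay 7373 -> balance=5816
11. pay 7293 -> balance=0
12. pay 6593 -> balance=0
13. pay 7394 -> balance=0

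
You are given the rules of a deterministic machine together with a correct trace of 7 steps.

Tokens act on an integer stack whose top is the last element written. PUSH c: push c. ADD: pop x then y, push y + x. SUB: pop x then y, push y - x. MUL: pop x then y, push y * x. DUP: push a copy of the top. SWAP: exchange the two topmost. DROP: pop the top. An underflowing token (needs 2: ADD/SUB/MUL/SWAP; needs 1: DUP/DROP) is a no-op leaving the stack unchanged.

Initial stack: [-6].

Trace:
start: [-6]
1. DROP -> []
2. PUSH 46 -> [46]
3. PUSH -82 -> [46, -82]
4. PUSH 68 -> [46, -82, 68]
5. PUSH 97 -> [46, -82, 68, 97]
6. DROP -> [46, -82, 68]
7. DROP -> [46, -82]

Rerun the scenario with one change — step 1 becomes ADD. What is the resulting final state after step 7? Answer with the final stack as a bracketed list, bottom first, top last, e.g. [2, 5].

[-6, 46, -82]

(re-executing from step 1 with the substitution; state before step 1: [-6])
1. ADD -> [-6]
2. PUSH 46 -> [-6, 46]
3. PUSH -82 -> [-6, 46, -82]
4. PUSH 68 -> [-6, 46, -82, 68]
5. PUSH 97 -> [-6, 46, -82, 68, 97]
6. DROP -> [-6, 46, -82, 68]
7. DROP -> [-6, 46, -82]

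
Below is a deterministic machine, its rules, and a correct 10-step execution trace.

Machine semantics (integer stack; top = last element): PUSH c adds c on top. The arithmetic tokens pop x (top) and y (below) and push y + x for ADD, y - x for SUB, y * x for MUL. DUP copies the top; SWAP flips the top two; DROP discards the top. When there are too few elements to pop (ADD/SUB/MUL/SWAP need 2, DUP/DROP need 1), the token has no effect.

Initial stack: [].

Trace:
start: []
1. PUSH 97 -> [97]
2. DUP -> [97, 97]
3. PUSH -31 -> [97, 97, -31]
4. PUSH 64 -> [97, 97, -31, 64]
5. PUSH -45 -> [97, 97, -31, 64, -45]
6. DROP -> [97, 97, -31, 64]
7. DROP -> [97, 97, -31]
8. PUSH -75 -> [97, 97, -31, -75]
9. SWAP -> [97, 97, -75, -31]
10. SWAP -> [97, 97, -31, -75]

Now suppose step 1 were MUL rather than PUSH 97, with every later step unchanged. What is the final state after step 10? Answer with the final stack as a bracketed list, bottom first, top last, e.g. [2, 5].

(re-executing from step 1 with the substitution; state before step 1: [])
1. MUL -> []
2. DUP -> []
3. PUSH -31 -> [-31]
4. PUSH 64 -> [-31, 64]
5. PUSH -45 -> [-31, 64, -45]
6. DROP -> [-31, 64]
7. DROP -> [-31]
8. PUSH -75 -> [-31, -75]
9. SWAP -> [-75, -31]
10. SWAP -> [-31, -75]

[-31, -75]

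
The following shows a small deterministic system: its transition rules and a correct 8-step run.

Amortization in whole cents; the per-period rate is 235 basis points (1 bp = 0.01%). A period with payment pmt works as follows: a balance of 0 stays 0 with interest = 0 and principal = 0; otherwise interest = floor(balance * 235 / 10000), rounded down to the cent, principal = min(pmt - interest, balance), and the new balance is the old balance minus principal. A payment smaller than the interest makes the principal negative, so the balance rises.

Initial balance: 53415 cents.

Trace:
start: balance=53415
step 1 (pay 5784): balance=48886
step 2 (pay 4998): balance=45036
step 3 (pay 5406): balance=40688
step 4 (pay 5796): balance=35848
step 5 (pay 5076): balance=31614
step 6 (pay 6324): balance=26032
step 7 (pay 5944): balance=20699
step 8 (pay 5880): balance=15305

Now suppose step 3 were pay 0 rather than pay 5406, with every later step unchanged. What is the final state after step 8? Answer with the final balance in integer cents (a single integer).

21377

(re-executing from step 3 with the substitution; state before step 3: balance=45036)
step 3 (pay 0): balance=46094
step 4 (pay 5796): balance=41381
step 5 (pay 5076): balance=37277
step 6 (pay 6324): balance=31829
step 7 (pay 5944): balance=26632
step 8 (pay 5880): balance=21377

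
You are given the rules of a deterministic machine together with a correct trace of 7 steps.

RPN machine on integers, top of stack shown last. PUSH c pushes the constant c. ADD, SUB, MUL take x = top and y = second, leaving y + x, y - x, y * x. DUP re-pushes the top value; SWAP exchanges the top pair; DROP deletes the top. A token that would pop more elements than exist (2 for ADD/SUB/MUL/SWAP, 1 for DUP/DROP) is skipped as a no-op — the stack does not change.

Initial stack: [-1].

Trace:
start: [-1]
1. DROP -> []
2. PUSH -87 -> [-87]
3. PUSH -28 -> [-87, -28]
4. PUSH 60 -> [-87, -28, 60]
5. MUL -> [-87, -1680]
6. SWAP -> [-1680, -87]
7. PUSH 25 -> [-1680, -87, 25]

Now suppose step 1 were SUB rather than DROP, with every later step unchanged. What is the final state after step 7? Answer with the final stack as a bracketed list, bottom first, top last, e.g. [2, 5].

(re-executing from step 1 with the substitution; state before step 1: [-1])
1. SUB -> [-1]
2. PUSH -87 -> [-1, -87]
3. PUSH -28 -> [-1, -87, -28]
4. PUSH 60 -> [-1, -87, -28, 60]
5. MUL -> [-1, -87, -1680]
6. SWAP -> [-1, -1680, -87]
7. PUSH 25 -> [-1, -1680, -87, 25]

[-1, -1680, -87, 25]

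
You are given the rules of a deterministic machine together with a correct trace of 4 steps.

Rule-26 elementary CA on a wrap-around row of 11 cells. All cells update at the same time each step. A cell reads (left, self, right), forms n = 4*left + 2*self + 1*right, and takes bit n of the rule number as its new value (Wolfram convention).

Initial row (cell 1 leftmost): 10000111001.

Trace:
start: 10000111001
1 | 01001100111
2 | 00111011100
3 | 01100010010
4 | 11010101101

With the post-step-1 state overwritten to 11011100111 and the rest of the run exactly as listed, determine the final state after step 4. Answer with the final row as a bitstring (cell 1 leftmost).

01001001101

state after step 1 := 11011100111
2 | 00010011100
3 | 00101110010
4 | 01001001101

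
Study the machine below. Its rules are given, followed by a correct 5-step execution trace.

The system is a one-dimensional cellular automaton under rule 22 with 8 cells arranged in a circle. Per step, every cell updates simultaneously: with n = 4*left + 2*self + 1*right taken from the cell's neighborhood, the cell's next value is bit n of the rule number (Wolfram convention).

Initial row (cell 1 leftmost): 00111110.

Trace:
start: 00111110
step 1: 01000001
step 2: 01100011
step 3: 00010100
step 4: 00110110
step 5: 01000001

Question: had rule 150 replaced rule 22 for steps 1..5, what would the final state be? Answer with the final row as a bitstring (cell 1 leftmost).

(re-executing steps 1..5 under rule 150; state before step 1: 00111110)
step 1: 01011101
step 2: 01001001
step 3: 01111111
step 4: 00111110
step 5: 01011101

01011101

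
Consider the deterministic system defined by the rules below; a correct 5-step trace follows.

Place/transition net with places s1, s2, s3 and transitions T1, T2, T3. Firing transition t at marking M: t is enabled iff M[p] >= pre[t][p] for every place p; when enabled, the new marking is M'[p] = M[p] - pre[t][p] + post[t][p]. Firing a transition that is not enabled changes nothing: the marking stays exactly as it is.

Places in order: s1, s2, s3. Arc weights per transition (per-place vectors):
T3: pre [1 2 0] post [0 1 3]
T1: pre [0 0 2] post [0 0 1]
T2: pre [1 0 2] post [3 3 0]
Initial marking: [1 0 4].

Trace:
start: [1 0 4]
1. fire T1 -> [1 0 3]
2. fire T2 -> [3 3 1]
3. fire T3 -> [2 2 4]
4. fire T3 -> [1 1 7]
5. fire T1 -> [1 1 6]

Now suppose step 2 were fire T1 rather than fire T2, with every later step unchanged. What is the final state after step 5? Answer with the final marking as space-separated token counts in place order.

1 0 1

(re-executing from step 2 with the substitution; state before step 2: [1 0 3])
2. fire T1 -> [1 0 2]
3. fire T3 -> [1 0 2]
4. fire T3 -> [1 0 2]
5. fire T1 -> [1 0 1]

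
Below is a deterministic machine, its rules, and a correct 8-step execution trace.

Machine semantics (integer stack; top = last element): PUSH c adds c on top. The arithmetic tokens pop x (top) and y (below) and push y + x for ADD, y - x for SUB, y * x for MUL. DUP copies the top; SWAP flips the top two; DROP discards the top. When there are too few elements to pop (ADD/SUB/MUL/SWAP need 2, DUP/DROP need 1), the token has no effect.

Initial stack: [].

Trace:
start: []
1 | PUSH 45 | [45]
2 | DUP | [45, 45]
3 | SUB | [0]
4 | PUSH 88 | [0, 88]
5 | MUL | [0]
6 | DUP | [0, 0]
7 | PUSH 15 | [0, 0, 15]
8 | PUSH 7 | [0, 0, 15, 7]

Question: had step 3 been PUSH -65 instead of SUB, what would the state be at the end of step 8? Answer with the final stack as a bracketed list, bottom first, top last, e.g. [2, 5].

(re-executing from step 3 with the substitution; state before step 3: [45, 45])
3 | PUSH -65 | [45, 45, -65]
4 | PUSH 88 | [45, 45, -65, 88]
5 | MUL | [45, 45, -5720]
6 | DUP | [45, 45, -5720, -5720]
7 | PUSH 15 | [45, 45, -5720, -5720, 15]
8 | PUSH 7 | [45, 45, -5720, -5720, 15, 7]

[45, 45, -5720, -5720, 15, 7]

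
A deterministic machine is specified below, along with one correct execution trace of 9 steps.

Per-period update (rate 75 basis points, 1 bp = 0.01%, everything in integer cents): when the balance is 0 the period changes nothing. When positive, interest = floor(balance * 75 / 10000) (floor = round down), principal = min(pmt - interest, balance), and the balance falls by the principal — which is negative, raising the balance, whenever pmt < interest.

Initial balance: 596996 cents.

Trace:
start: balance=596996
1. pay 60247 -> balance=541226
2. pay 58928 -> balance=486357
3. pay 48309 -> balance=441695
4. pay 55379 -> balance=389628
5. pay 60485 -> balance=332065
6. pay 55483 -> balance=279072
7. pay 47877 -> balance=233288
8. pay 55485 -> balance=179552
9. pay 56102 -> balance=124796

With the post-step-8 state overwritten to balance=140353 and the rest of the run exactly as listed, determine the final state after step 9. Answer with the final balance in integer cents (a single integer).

state after step 8 := balance=140353
9. pay 56102 -> balance=85303

85303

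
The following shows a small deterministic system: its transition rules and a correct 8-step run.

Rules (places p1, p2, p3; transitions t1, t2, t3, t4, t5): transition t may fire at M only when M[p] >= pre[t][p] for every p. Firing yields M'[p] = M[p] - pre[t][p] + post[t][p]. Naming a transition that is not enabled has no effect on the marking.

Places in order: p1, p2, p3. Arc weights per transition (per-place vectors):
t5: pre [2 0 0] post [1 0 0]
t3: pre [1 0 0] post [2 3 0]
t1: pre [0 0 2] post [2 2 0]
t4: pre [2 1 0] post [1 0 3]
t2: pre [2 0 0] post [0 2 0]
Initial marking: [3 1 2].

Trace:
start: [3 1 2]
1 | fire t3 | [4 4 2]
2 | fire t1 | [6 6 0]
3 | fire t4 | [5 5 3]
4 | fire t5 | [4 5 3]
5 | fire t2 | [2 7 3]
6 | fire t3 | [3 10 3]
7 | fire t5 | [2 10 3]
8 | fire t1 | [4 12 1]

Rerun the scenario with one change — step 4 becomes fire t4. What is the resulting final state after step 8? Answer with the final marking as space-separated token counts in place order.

(re-executing from step 4 with the substitution; state before step 4: [5 5 3])
4 | fire t4 | [4 4 6]
5 | fire t2 | [2 6 6]
6 | fire t3 | [3 9 6]
7 | fire t5 | [2 9 6]
8 | fire t1 | [4 11 4]

4 11 4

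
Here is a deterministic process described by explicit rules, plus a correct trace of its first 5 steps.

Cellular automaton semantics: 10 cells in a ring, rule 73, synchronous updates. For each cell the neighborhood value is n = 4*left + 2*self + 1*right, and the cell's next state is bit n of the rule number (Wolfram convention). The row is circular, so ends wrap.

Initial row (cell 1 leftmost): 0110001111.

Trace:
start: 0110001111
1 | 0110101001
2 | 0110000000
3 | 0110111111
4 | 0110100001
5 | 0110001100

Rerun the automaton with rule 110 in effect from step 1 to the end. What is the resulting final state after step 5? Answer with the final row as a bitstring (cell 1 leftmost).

(re-executing steps 1..5 under rule 110; state before step 1: 0110001111)
1 | 1110011001
2 | 0010111011
3 | 0111101111
4 | 1100111001
5 | 0101101011

0101101011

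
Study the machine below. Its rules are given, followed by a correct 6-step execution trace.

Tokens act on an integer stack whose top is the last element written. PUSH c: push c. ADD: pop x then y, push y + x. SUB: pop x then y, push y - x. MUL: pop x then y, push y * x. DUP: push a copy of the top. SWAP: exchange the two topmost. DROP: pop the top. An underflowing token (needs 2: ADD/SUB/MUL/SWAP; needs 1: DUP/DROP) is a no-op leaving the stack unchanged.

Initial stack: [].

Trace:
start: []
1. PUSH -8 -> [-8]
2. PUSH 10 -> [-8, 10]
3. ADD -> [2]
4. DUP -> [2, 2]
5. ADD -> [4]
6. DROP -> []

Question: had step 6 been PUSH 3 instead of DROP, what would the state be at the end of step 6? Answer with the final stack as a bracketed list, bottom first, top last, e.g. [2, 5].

[4, 3]

(re-executing from step 6 with the substitution; state before step 6: [4])
6. PUSH 3 -> [4, 3]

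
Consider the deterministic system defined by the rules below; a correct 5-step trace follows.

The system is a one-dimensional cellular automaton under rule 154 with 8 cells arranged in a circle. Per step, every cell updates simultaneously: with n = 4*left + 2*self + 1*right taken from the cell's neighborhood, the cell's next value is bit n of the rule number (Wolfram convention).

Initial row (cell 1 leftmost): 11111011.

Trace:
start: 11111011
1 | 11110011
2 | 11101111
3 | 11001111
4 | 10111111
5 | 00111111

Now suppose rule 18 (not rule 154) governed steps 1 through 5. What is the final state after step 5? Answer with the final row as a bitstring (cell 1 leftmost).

(re-executing steps 1..5 under rule 18; state before step 1: 11111011)
1 | 00000000
2 | 00000000
3 | 00000000
4 | 00000000
5 | 00000000

00000000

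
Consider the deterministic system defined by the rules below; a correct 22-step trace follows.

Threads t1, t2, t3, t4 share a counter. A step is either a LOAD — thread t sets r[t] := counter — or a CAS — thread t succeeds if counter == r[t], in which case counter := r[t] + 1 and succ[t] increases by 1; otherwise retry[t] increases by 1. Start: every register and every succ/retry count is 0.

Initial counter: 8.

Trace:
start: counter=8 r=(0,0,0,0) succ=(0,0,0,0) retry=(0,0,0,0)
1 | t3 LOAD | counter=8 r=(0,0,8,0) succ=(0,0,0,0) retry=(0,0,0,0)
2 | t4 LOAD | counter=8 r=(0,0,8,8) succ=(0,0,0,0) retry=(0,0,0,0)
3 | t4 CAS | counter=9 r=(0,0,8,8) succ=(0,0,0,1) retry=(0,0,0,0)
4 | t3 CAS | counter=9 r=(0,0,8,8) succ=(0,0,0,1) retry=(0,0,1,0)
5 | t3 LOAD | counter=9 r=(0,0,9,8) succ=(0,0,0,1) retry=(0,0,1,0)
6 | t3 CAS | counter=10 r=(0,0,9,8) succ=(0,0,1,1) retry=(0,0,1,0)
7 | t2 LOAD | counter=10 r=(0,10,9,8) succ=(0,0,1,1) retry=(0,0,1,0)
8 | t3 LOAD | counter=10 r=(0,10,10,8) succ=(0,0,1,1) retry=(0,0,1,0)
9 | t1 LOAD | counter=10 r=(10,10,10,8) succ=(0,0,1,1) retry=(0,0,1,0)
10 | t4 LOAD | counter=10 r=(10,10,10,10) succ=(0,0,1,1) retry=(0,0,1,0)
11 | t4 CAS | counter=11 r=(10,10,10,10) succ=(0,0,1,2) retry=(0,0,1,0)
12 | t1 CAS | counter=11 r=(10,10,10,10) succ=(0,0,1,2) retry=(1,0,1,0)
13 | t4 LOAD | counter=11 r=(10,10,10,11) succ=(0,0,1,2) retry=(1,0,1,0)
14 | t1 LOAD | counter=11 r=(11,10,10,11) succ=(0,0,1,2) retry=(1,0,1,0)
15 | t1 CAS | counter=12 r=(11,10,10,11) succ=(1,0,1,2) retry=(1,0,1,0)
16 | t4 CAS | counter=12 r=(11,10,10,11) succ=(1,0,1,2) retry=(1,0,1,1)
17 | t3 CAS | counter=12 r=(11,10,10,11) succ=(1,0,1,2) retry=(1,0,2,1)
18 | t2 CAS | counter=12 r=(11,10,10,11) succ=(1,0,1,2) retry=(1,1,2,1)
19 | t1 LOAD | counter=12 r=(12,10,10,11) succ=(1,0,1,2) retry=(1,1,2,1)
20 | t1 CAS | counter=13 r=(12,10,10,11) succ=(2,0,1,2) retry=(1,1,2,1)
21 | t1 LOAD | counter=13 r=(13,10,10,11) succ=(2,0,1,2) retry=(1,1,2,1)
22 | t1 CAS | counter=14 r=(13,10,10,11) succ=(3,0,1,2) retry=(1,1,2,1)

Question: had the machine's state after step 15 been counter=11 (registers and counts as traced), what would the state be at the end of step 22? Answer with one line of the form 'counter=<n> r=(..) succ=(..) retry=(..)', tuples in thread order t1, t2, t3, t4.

state after step 15 := counter=11 r=(11,10,10,11) succ=(1,0,1,2) retry=(1,0,1,0)
16 | t4 CAS | counter=12 r=(11,10,10,11) succ=(1,0,1,3) retry=(1,0,1,0)
17 | t3 CAS | counter=12 r=(11,10,10,11) succ=(1,0,1,3) retry=(1,0,2,0)
18 | t2 CAS | counter=12 r=(11,10,10,11) succ=(1,0,1,3) retry=(1,1,2,0)
19 | t1 LOAD | counter=12 r=(12,10,10,11) succ=(1,0,1,3) retry=(1,1,2,0)
20 | t1 CAS | counter=13 r=(12,10,10,11) succ=(2,0,1,3) retry=(1,1,2,0)
21 | t1 LOAD | counter=13 r=(13,10,10,11) succ=(2,0,1,3) retry=(1,1,2,0)
22 | t1 CAS | counter=14 r=(13,10,10,11) succ=(3,0,1,3) retry=(1,1,2,0)

counter=14 r=(13,10,10,11) succ=(3,0,1,3) retry=(1,1,2,0)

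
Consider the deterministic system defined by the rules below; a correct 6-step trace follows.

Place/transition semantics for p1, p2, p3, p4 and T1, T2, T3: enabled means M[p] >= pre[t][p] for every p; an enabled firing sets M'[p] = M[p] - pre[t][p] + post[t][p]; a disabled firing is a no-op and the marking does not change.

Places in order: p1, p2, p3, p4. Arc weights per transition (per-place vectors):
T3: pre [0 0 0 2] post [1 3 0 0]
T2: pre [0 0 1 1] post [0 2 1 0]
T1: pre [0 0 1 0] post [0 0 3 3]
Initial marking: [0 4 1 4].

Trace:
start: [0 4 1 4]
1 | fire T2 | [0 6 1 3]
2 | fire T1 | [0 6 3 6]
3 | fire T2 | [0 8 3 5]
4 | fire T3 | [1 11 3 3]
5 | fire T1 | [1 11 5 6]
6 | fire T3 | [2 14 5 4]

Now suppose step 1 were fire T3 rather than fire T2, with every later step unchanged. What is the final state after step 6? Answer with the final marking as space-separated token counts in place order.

3 15 5 3

(re-executing from step 1 with the substitution; state before step 1: [0 4 1 4])
1 | fire T3 | [1 7 1 2]
2 | fire T1 | [1 7 3 5]
3 | fire T2 | [1 9 3 4]
4 | fire T3 | [2 12 3 2]
5 | fire T1 | [2 12 5 5]
6 | fire T3 | [3 15 5 3]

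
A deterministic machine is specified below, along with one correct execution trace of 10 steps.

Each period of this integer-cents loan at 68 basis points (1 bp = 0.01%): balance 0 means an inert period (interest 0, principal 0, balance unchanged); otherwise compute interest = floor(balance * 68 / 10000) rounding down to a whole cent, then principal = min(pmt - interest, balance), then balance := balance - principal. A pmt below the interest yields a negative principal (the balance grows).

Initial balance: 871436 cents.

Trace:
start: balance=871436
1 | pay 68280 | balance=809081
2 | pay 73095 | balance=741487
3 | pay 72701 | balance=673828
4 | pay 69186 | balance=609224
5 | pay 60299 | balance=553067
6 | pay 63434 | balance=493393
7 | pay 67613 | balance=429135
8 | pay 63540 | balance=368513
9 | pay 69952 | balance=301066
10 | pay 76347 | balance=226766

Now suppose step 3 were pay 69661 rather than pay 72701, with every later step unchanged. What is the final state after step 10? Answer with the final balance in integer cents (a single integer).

(re-executing from step 3 with the substitution; state before step 3: balance=741487)
3 | pay 69661 | balance=676868
4 | pay 69186 | balance=612284
5 | pay 60299 | balance=556148
6 | pay 63434 | balance=496495
7 | pay 67613 | balance=432258
8 | pay 63540 | balance=371657
9 | pay 69952 | balance=304232
10 | pay 76347 | balance=229953

229953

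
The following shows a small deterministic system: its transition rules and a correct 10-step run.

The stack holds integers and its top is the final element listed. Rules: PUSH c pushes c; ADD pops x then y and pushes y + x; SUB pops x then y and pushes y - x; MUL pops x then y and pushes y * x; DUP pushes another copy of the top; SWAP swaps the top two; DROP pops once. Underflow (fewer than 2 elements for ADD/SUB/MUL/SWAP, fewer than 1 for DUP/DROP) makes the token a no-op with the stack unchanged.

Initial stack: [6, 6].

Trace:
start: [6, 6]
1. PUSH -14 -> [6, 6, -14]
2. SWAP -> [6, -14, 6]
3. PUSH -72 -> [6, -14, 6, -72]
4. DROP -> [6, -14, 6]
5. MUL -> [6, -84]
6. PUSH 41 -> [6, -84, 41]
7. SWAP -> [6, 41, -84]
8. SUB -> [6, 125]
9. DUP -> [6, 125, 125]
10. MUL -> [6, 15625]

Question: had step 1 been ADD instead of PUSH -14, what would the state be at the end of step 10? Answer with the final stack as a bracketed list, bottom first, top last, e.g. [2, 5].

(re-executing from step 1 with the substitution; state before step 1: [6, 6])
1. ADD -> [12]
2. SWAP -> [12]
3. PUSH -72 -> [12, -72]
4. DROP -> [12]
5. MUL -> [12]
6. PUSH 41 -> [12, 41]
7. SWAP -> [41, 12]
8. SUB -> [29]
9. DUP -> [29, 29]
10. MUL -> [841]

[841]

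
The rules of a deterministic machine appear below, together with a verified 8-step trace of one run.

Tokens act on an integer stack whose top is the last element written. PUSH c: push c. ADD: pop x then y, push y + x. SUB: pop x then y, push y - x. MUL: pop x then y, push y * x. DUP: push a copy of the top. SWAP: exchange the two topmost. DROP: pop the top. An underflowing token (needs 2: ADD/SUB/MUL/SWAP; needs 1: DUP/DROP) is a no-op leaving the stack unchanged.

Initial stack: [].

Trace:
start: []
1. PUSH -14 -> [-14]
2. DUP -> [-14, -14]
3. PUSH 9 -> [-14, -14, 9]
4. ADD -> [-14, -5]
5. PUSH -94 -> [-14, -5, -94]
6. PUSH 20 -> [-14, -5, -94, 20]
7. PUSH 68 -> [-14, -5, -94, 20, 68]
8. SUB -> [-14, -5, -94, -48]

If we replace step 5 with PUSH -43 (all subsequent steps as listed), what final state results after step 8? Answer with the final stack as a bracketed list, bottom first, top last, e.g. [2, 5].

(re-executing from step 5 with the substitution; state before step 5: [-14, -5])
5. PUSH -43 -> [-14, -5, -43]
6. PUSH 20 -> [-14, -5, -43, 20]
7. PUSH 68 -> [-14, -5, -43, 20, 68]
8. SUB -> [-14, -5, -43, -48]

[-14, -5, -43, -48]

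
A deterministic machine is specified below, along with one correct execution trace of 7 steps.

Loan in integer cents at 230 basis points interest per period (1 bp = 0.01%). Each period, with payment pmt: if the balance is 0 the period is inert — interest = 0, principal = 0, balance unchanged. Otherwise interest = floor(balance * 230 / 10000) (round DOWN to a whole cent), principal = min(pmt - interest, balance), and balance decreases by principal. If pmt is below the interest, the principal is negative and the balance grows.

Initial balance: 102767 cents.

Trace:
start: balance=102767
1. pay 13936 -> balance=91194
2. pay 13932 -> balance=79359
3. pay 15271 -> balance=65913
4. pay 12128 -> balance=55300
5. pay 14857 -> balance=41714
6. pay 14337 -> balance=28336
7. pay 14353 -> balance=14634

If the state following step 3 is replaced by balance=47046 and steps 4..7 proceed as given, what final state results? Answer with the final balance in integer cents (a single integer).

0

state after step 3 := balance=47046
4. pay 12128 -> balance=36000
5. pay 14857 -> balance=21971
6. pay 14337 -> balance=8139
7. pay 14353 -> balance=0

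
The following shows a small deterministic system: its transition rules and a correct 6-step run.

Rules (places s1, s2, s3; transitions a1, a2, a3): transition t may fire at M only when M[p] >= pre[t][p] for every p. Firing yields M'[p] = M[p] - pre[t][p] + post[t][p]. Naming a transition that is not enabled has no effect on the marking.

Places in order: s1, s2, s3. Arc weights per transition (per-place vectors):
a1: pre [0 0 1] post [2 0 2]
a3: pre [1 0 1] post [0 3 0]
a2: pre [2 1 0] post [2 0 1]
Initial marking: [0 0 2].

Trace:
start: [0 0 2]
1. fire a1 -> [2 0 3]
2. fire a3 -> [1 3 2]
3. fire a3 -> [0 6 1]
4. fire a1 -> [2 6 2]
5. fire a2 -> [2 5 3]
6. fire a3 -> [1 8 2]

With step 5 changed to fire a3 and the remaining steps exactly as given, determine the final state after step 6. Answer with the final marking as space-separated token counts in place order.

0 12 0

(re-executing from step 5 with the substitution; state before step 5: [2 6 2])
5. fire a3 -> [1 9 1]
6. fire a3 -> [0 12 0]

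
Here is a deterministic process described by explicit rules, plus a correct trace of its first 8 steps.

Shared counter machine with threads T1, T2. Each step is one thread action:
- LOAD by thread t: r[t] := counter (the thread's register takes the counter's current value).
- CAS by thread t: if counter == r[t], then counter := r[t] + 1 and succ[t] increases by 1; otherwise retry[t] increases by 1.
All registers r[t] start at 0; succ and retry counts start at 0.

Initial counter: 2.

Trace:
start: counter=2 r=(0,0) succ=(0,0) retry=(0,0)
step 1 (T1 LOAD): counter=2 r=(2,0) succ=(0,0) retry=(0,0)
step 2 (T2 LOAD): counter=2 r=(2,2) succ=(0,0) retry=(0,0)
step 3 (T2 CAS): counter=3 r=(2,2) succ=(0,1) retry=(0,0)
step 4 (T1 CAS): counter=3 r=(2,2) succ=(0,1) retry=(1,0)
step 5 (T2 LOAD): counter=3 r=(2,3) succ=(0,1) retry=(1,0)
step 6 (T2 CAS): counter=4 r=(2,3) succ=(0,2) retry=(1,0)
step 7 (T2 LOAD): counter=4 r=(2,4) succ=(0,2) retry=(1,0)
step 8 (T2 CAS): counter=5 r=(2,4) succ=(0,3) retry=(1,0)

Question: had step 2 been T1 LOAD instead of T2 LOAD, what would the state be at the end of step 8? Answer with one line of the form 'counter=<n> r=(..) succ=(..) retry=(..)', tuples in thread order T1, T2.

counter=5 r=(2,4) succ=(1,2) retry=(0,1)

(re-executing from step 2 with the substitution; state before step 2: counter=2 r=(2,0) succ=(0,0) retry=(0,0))
step 2 (T1 LOAD): counter=2 r=(2,0) succ=(0,0) retry=(0,0)
step 3 (T2 CAS): counter=2 r=(2,0) succ=(0,0) retry=(0,1)
step 4 (T1 CAS): counter=3 r=(2,0) succ=(1,0) retry=(0,1)
step 5 (T2 LOAD): counter=3 r=(2,3) succ=(1,0) retry=(0,1)
step 6 (T2 CAS): counter=4 r=(2,3) succ=(1,1) retry=(0,1)
step 7 (T2 LOAD): counter=4 r=(2,4) succ=(1,1) retry=(0,1)
step 8 (T2 CAS): counter=5 r=(2,4) succ=(1,2) retry=(0,1)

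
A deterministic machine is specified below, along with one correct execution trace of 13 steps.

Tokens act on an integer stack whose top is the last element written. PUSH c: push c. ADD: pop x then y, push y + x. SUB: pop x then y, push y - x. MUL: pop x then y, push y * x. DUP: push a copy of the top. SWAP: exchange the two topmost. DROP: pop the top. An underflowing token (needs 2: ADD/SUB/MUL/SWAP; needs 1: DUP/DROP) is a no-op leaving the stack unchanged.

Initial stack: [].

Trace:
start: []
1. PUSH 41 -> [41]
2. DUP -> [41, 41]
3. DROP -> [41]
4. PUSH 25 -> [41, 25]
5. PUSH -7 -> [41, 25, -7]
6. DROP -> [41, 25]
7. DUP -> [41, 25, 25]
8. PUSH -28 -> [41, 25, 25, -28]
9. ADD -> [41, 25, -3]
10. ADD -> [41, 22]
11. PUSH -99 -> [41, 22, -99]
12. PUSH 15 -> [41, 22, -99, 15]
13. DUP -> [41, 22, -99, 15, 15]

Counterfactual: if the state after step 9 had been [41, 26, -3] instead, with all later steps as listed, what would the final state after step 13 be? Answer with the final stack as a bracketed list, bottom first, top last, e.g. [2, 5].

state after step 9 := [41, 26, -3]
10. ADD -> [41, 23]
11. PUSH -99 -> [41, 23, -99]
12. PUSH 15 -> [41, 23, -99, 15]
13. DUP -> [41, 23, -99, 15, 15]

[41, 23, -99, 15, 15]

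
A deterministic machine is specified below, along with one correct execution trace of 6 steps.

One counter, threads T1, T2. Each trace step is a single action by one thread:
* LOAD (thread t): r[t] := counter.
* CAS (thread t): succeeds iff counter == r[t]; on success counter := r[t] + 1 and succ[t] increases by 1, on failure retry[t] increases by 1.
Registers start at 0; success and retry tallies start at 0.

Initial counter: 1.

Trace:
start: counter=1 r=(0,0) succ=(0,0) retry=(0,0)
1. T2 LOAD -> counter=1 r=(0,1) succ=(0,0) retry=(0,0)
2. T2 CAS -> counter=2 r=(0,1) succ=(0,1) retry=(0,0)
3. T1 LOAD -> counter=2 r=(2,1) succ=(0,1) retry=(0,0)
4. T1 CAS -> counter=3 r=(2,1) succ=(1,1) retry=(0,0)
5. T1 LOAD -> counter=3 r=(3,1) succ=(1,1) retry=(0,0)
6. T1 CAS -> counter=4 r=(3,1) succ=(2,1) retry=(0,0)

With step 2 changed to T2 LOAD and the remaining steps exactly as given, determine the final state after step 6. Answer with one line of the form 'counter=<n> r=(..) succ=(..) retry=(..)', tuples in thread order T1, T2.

(re-executing from step 2 with the substitution; state before step 2: counter=1 r=(0,1) succ=(0,0) retry=(0,0))
2. T2 LOAD -> counter=1 r=(0,1) succ=(0,0) retry=(0,0)
3. T1 LOAD -> counter=1 r=(1,1) succ=(0,0) retry=(0,0)
4. T1 CAS -> counter=2 r=(1,1) succ=(1,0) retry=(0,0)
5. T1 LOAD -> counter=2 r=(2,1) succ=(1,0) retry=(0,0)
6. T1 CAS -> counter=3 r=(2,1) succ=(2,0) retry=(0,0)

counter=3 r=(2,1) succ=(2,0) retry=(0,0)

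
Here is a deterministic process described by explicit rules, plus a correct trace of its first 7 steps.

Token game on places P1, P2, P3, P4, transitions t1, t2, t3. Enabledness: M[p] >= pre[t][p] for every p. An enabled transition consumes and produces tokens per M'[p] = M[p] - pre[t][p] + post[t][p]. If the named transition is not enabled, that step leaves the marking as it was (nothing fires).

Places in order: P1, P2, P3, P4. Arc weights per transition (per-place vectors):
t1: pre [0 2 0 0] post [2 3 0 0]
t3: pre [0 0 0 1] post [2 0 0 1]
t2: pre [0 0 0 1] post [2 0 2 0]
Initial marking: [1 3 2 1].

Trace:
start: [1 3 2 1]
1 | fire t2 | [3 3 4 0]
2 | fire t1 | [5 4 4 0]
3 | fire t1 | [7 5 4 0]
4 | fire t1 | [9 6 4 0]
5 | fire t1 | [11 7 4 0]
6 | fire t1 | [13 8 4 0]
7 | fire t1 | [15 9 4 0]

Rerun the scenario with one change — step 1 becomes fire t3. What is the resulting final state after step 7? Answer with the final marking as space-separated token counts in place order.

(re-executing from step 1 with the substitution; state before step 1: [1 3 2 1])
1 | fire t3 | [3 3 2 1]
2 | fire t1 | [5 4 2 1]
3 | fire t1 | [7 5 2 1]
4 | fire t1 | [9 6 2 1]
5 | fire t1 | [11 7 2 1]
6 | fire t1 | [13 8 2 1]
7 | fire t1 | [15 9 2 1]

15 9 2 1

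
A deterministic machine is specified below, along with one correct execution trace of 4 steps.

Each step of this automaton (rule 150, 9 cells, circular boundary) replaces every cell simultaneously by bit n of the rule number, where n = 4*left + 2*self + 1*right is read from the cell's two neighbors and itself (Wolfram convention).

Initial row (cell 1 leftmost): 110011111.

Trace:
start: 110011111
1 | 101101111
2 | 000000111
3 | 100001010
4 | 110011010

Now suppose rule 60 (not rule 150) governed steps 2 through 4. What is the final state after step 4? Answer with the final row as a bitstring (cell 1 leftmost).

011101110

(re-executing steps 2..4 under rule 60; state before step 2: 101101111)
2 | 011011000
3 | 010110100
4 | 011101110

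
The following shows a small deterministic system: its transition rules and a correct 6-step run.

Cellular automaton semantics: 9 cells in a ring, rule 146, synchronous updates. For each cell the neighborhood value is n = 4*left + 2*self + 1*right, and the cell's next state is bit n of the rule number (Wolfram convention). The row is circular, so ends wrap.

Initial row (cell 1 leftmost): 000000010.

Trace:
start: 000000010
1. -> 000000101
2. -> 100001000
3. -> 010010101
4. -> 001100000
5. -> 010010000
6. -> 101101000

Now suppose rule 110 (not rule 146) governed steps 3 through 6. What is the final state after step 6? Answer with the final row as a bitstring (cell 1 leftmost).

111111011

(re-executing steps 3..6 under rule 110; state before step 3: 100001000)
3. -> 100011001
4. -> 100111011
5. -> 101101110
6. -> 111111011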